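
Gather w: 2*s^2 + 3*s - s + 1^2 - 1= 2*s^2 + 2*s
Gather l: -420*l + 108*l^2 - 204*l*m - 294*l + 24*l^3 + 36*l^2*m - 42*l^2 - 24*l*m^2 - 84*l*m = 24*l^3 + l^2*(36*m + 66) + l*(-24*m^2 - 288*m - 714)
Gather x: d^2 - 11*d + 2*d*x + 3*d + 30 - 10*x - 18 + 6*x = d^2 - 8*d + x*(2*d - 4) + 12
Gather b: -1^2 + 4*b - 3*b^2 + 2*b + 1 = -3*b^2 + 6*b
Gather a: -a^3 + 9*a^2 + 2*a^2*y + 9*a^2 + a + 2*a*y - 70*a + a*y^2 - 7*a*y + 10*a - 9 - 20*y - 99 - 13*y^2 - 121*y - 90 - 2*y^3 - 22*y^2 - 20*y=-a^3 + a^2*(2*y + 18) + a*(y^2 - 5*y - 59) - 2*y^3 - 35*y^2 - 161*y - 198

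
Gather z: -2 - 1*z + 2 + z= 0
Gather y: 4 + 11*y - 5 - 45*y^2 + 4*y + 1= -45*y^2 + 15*y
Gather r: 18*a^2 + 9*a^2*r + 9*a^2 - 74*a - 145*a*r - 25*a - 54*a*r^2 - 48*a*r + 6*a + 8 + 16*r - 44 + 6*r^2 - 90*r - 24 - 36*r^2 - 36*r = 27*a^2 - 93*a + r^2*(-54*a - 30) + r*(9*a^2 - 193*a - 110) - 60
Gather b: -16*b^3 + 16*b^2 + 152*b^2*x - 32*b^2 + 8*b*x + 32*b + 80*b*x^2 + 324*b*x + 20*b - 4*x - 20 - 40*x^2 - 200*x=-16*b^3 + b^2*(152*x - 16) + b*(80*x^2 + 332*x + 52) - 40*x^2 - 204*x - 20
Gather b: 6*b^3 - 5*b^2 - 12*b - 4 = 6*b^3 - 5*b^2 - 12*b - 4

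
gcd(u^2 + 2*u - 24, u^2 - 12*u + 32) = u - 4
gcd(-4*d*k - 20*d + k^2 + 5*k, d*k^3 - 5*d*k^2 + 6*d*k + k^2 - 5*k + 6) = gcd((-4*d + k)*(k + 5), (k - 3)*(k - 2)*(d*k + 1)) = 1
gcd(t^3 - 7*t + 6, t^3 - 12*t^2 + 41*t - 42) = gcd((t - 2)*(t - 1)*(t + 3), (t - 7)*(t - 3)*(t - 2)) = t - 2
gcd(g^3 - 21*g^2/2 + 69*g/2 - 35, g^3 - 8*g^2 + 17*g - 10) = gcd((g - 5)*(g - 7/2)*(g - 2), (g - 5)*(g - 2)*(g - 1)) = g^2 - 7*g + 10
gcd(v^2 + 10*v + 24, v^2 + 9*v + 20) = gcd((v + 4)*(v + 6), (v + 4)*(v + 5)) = v + 4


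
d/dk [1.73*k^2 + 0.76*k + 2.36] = 3.46*k + 0.76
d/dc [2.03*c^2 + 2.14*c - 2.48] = 4.06*c + 2.14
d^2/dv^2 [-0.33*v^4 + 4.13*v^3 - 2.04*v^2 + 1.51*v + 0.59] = -3.96*v^2 + 24.78*v - 4.08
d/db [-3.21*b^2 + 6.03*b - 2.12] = 6.03 - 6.42*b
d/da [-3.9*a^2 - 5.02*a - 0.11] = -7.8*a - 5.02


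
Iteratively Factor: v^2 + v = (v + 1)*(v)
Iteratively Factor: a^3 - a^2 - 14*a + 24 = (a + 4)*(a^2 - 5*a + 6) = (a - 3)*(a + 4)*(a - 2)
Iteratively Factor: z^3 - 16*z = (z)*(z^2 - 16) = z*(z - 4)*(z + 4)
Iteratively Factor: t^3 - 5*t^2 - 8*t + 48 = (t + 3)*(t^2 - 8*t + 16) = (t - 4)*(t + 3)*(t - 4)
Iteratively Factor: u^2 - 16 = (u + 4)*(u - 4)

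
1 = 1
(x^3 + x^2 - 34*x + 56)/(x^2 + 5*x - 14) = x - 4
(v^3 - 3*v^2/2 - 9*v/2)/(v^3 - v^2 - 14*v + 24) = v*(2*v + 3)/(2*(v^2 + 2*v - 8))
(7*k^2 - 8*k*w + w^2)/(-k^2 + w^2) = (-7*k + w)/(k + w)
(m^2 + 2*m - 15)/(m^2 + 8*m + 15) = (m - 3)/(m + 3)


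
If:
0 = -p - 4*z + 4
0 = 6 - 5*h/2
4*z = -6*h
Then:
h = 12/5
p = 92/5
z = -18/5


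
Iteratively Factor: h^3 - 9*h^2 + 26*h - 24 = (h - 4)*(h^2 - 5*h + 6) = (h - 4)*(h - 2)*(h - 3)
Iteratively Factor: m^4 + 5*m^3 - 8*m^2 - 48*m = (m + 4)*(m^3 + m^2 - 12*m) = m*(m + 4)*(m^2 + m - 12) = m*(m + 4)^2*(m - 3)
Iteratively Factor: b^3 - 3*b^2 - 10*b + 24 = (b - 2)*(b^2 - b - 12) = (b - 4)*(b - 2)*(b + 3)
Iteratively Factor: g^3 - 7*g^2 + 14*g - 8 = (g - 4)*(g^2 - 3*g + 2) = (g - 4)*(g - 1)*(g - 2)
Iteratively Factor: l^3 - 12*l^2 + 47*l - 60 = (l - 3)*(l^2 - 9*l + 20) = (l - 5)*(l - 3)*(l - 4)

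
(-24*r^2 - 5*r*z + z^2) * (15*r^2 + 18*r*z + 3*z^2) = -360*r^4 - 507*r^3*z - 147*r^2*z^2 + 3*r*z^3 + 3*z^4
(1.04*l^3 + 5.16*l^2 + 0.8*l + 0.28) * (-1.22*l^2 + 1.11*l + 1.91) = -1.2688*l^5 - 5.1408*l^4 + 6.738*l^3 + 10.402*l^2 + 1.8388*l + 0.5348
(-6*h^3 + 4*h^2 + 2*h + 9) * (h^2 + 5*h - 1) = -6*h^5 - 26*h^4 + 28*h^3 + 15*h^2 + 43*h - 9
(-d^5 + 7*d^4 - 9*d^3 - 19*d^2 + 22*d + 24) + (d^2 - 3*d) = -d^5 + 7*d^4 - 9*d^3 - 18*d^2 + 19*d + 24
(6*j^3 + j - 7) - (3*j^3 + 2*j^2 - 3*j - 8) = 3*j^3 - 2*j^2 + 4*j + 1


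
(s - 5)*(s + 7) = s^2 + 2*s - 35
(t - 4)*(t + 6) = t^2 + 2*t - 24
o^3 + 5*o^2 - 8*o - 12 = (o - 2)*(o + 1)*(o + 6)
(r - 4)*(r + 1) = r^2 - 3*r - 4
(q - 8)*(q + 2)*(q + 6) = q^3 - 52*q - 96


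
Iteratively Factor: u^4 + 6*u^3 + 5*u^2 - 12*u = (u - 1)*(u^3 + 7*u^2 + 12*u) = (u - 1)*(u + 3)*(u^2 + 4*u) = (u - 1)*(u + 3)*(u + 4)*(u)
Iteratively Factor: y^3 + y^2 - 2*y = (y - 1)*(y^2 + 2*y) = y*(y - 1)*(y + 2)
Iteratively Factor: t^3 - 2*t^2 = (t)*(t^2 - 2*t) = t*(t - 2)*(t)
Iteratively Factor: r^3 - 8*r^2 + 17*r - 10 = (r - 1)*(r^2 - 7*r + 10) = (r - 5)*(r - 1)*(r - 2)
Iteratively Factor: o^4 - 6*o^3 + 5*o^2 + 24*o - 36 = (o + 2)*(o^3 - 8*o^2 + 21*o - 18) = (o - 2)*(o + 2)*(o^2 - 6*o + 9) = (o - 3)*(o - 2)*(o + 2)*(o - 3)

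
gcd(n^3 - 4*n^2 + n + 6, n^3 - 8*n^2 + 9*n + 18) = n^2 - 2*n - 3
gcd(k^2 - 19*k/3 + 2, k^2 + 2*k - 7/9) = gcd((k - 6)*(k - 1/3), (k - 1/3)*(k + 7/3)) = k - 1/3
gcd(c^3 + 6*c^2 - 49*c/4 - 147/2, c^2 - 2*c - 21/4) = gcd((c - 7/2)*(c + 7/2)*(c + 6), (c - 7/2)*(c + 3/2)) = c - 7/2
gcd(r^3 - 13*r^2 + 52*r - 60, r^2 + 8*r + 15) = 1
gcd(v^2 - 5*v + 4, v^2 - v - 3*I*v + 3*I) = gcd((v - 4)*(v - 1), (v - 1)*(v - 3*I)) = v - 1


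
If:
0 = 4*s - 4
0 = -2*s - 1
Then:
No Solution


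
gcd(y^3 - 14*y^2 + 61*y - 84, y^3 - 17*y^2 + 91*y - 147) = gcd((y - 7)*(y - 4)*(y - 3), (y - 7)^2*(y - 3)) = y^2 - 10*y + 21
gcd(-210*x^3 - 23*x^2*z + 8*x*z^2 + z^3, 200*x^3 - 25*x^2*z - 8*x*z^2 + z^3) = 5*x - z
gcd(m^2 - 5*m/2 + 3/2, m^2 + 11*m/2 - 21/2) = m - 3/2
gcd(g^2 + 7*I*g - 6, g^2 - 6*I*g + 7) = g + I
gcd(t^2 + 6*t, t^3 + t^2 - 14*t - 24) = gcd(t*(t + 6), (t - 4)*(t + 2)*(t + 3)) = 1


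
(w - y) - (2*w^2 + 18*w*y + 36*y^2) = -2*w^2 - 18*w*y + w - 36*y^2 - y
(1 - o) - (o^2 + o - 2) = -o^2 - 2*o + 3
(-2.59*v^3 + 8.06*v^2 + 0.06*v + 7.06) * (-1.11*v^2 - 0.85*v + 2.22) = 2.8749*v^5 - 6.7451*v^4 - 12.6674*v^3 + 10.0056*v^2 - 5.8678*v + 15.6732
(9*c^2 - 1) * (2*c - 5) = 18*c^3 - 45*c^2 - 2*c + 5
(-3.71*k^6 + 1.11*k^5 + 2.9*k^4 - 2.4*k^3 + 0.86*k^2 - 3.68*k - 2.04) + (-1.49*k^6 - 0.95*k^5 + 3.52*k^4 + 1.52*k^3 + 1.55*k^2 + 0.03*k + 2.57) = -5.2*k^6 + 0.16*k^5 + 6.42*k^4 - 0.88*k^3 + 2.41*k^2 - 3.65*k + 0.53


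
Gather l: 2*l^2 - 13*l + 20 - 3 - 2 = 2*l^2 - 13*l + 15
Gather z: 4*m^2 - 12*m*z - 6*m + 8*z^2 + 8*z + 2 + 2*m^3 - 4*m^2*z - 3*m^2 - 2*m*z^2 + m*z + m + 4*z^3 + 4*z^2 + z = 2*m^3 + m^2 - 5*m + 4*z^3 + z^2*(12 - 2*m) + z*(-4*m^2 - 11*m + 9) + 2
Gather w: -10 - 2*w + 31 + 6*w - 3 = 4*w + 18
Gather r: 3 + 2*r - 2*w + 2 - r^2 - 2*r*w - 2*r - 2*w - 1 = -r^2 - 2*r*w - 4*w + 4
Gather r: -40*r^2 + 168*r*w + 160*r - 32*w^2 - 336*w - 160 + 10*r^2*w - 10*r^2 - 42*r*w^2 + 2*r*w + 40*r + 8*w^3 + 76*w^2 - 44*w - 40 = r^2*(10*w - 50) + r*(-42*w^2 + 170*w + 200) + 8*w^3 + 44*w^2 - 380*w - 200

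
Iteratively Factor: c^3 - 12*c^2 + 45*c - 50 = (c - 2)*(c^2 - 10*c + 25) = (c - 5)*(c - 2)*(c - 5)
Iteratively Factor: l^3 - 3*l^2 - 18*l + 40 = (l - 5)*(l^2 + 2*l - 8) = (l - 5)*(l - 2)*(l + 4)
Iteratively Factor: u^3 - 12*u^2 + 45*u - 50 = (u - 2)*(u^2 - 10*u + 25) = (u - 5)*(u - 2)*(u - 5)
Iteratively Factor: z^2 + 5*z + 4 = (z + 1)*(z + 4)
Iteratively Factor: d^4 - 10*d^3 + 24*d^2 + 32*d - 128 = (d - 4)*(d^3 - 6*d^2 + 32) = (d - 4)^2*(d^2 - 2*d - 8) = (d - 4)^2*(d + 2)*(d - 4)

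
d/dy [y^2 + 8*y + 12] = 2*y + 8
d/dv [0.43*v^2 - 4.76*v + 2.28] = 0.86*v - 4.76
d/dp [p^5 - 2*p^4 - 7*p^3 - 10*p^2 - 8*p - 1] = 5*p^4 - 8*p^3 - 21*p^2 - 20*p - 8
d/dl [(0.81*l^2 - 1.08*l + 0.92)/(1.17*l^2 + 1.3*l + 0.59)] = (2.3166*l^2 - 1.197*l - 1.8332)/(1.3689*l^4 + 3.042*l^3 + 3.0706*l^2 + 1.534*l + 0.3481)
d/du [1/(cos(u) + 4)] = sin(u)/(cos(u) + 4)^2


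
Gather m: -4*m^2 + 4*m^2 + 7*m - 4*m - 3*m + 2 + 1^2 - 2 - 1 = 0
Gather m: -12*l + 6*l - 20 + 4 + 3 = -6*l - 13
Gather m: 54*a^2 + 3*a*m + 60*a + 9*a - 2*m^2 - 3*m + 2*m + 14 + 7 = 54*a^2 + 69*a - 2*m^2 + m*(3*a - 1) + 21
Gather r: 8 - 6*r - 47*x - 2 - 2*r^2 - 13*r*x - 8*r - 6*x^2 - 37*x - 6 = -2*r^2 + r*(-13*x - 14) - 6*x^2 - 84*x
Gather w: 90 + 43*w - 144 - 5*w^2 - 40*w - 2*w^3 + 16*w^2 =-2*w^3 + 11*w^2 + 3*w - 54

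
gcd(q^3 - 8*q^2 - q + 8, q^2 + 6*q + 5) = q + 1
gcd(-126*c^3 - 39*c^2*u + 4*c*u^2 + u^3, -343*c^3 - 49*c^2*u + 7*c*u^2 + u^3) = 7*c + u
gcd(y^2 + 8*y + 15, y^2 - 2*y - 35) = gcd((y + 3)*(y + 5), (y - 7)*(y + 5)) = y + 5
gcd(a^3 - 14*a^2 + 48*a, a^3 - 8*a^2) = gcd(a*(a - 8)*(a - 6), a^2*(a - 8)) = a^2 - 8*a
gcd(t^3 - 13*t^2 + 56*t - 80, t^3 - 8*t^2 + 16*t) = t^2 - 8*t + 16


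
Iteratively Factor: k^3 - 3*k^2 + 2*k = (k - 1)*(k^2 - 2*k) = k*(k - 1)*(k - 2)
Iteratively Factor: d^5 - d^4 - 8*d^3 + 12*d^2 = (d)*(d^4 - d^3 - 8*d^2 + 12*d) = d^2*(d^3 - d^2 - 8*d + 12) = d^2*(d - 2)*(d^2 + d - 6) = d^2*(d - 2)^2*(d + 3)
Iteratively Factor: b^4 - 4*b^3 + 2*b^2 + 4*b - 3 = (b + 1)*(b^3 - 5*b^2 + 7*b - 3) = (b - 1)*(b + 1)*(b^2 - 4*b + 3) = (b - 3)*(b - 1)*(b + 1)*(b - 1)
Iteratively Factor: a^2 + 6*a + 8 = (a + 2)*(a + 4)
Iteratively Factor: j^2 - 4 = (j + 2)*(j - 2)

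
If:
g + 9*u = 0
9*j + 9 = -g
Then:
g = -9*u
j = u - 1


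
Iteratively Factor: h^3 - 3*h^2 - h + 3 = (h - 1)*(h^2 - 2*h - 3) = (h - 3)*(h - 1)*(h + 1)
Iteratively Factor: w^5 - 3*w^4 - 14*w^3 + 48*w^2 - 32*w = (w)*(w^4 - 3*w^3 - 14*w^2 + 48*w - 32) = w*(w - 4)*(w^3 + w^2 - 10*w + 8) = w*(w - 4)*(w - 2)*(w^2 + 3*w - 4) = w*(w - 4)*(w - 2)*(w - 1)*(w + 4)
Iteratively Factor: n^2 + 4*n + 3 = (n + 3)*(n + 1)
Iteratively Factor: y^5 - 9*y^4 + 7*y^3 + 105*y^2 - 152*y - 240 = (y + 1)*(y^4 - 10*y^3 + 17*y^2 + 88*y - 240) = (y - 4)*(y + 1)*(y^3 - 6*y^2 - 7*y + 60) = (y - 4)*(y + 1)*(y + 3)*(y^2 - 9*y + 20) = (y - 4)^2*(y + 1)*(y + 3)*(y - 5)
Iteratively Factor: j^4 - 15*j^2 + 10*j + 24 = (j + 1)*(j^3 - j^2 - 14*j + 24) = (j - 3)*(j + 1)*(j^2 + 2*j - 8) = (j - 3)*(j - 2)*(j + 1)*(j + 4)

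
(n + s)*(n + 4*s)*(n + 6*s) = n^3 + 11*n^2*s + 34*n*s^2 + 24*s^3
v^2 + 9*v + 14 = (v + 2)*(v + 7)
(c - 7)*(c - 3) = c^2 - 10*c + 21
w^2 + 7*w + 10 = (w + 2)*(w + 5)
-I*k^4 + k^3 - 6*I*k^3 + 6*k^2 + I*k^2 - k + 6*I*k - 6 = (k - 1)*(k + 6)*(k + I)*(-I*k - I)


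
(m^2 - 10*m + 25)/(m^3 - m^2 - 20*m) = (m - 5)/(m*(m + 4))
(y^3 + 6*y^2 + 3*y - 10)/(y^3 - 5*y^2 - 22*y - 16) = (y^2 + 4*y - 5)/(y^2 - 7*y - 8)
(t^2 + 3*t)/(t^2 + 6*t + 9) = t/(t + 3)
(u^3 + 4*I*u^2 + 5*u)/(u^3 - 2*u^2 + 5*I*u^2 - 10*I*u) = (u - I)/(u - 2)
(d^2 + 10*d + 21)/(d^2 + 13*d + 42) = (d + 3)/(d + 6)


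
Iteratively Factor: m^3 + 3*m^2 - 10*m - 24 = (m + 4)*(m^2 - m - 6) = (m - 3)*(m + 4)*(m + 2)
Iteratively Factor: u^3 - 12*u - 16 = (u + 2)*(u^2 - 2*u - 8) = (u + 2)^2*(u - 4)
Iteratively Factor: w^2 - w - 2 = (w + 1)*(w - 2)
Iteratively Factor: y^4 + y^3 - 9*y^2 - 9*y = (y + 3)*(y^3 - 2*y^2 - 3*y) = (y + 1)*(y + 3)*(y^2 - 3*y) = y*(y + 1)*(y + 3)*(y - 3)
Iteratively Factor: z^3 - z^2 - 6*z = (z + 2)*(z^2 - 3*z) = z*(z + 2)*(z - 3)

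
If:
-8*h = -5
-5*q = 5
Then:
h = 5/8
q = -1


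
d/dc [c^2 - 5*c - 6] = 2*c - 5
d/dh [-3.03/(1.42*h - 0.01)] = 4.3026/(1.42*h - 0.01)^2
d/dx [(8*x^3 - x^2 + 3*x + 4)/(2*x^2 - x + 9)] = (16*x^4 - 16*x^3 + 211*x^2 - 34*x + 31)/(4*x^4 - 4*x^3 + 37*x^2 - 18*x + 81)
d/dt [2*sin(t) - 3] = 2*cos(t)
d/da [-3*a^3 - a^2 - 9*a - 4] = -9*a^2 - 2*a - 9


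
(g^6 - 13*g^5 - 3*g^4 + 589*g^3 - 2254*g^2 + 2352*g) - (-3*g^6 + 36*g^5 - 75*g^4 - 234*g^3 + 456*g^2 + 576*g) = 4*g^6 - 49*g^5 + 72*g^4 + 823*g^3 - 2710*g^2 + 1776*g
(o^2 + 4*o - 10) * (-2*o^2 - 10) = -2*o^4 - 8*o^3 + 10*o^2 - 40*o + 100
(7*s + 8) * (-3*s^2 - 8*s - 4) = -21*s^3 - 80*s^2 - 92*s - 32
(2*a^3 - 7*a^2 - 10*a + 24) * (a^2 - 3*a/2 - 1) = 2*a^5 - 10*a^4 - 3*a^3/2 + 46*a^2 - 26*a - 24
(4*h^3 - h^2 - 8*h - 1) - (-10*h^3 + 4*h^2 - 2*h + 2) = 14*h^3 - 5*h^2 - 6*h - 3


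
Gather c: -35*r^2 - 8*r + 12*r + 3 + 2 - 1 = -35*r^2 + 4*r + 4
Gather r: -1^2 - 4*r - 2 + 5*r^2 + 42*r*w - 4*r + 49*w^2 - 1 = 5*r^2 + r*(42*w - 8) + 49*w^2 - 4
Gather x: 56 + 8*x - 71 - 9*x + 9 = -x - 6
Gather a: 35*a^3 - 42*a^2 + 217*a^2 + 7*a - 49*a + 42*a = 35*a^3 + 175*a^2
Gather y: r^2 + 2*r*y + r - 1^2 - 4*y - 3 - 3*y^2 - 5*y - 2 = r^2 + r - 3*y^2 + y*(2*r - 9) - 6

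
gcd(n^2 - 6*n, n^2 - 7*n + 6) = n - 6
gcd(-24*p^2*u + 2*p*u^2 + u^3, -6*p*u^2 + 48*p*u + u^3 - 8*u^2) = u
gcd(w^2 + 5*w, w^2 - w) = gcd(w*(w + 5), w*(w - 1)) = w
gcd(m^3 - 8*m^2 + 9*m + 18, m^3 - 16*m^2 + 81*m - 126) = m^2 - 9*m + 18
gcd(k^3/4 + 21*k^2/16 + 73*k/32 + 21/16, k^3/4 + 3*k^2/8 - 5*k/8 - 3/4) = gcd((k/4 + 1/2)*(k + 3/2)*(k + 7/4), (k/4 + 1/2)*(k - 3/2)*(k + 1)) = k + 2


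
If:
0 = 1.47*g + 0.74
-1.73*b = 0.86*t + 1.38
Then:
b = -0.497109826589595*t - 0.797687861271676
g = -0.50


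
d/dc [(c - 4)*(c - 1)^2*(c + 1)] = 4*c^3 - 15*c^2 + 6*c + 5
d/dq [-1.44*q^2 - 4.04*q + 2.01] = -2.88*q - 4.04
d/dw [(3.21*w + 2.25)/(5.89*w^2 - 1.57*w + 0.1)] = (-18.9069*w^2 - 26.505*w + 3.8535)/(34.6921*w^4 - 18.4946*w^3 + 3.6429*w^2 - 0.314*w + 0.01)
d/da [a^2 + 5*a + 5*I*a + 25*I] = 2*a + 5 + 5*I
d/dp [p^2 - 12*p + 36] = 2*p - 12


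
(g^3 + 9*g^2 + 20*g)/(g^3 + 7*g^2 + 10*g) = (g + 4)/(g + 2)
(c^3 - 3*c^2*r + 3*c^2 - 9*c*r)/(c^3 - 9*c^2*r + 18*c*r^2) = (-c - 3)/(-c + 6*r)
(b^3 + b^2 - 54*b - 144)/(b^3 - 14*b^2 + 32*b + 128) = (b^2 + 9*b + 18)/(b^2 - 6*b - 16)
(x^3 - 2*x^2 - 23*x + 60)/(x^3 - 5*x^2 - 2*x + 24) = (x + 5)/(x + 2)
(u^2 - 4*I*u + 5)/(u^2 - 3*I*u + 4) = (u - 5*I)/(u - 4*I)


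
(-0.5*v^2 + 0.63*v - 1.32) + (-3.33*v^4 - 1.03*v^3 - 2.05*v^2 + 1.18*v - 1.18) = -3.33*v^4 - 1.03*v^3 - 2.55*v^2 + 1.81*v - 2.5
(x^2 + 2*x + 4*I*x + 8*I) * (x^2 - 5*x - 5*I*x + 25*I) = x^4 - 3*x^3 - I*x^3 + 10*x^2 + 3*I*x^2 - 60*x + 10*I*x - 200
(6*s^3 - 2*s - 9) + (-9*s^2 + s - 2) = 6*s^3 - 9*s^2 - s - 11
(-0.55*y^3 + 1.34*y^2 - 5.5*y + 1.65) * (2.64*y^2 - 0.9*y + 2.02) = -1.452*y^5 + 4.0326*y^4 - 16.837*y^3 + 12.0128*y^2 - 12.595*y + 3.333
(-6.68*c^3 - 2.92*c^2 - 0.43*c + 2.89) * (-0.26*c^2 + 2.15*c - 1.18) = 1.7368*c^5 - 13.6028*c^4 + 1.7162*c^3 + 1.7697*c^2 + 6.7209*c - 3.4102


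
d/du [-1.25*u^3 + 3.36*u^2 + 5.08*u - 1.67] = -3.75*u^2 + 6.72*u + 5.08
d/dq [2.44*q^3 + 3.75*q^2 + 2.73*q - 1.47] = 7.32*q^2 + 7.5*q + 2.73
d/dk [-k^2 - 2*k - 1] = -2*k - 2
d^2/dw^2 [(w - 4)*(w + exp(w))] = w*exp(w) - 2*exp(w) + 2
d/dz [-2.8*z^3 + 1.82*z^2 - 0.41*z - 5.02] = -8.4*z^2 + 3.64*z - 0.41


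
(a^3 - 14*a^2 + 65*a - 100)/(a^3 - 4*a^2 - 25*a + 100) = (a - 5)/(a + 5)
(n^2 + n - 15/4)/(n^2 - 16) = (n^2 + n - 15/4)/(n^2 - 16)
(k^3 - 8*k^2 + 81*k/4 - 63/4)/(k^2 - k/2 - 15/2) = (4*k^2 - 20*k + 21)/(2*(2*k + 5))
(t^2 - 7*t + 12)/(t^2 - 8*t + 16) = (t - 3)/(t - 4)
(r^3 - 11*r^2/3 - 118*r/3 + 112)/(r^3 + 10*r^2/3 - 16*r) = (r - 7)/r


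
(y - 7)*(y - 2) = y^2 - 9*y + 14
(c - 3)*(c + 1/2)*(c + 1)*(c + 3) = c^4 + 3*c^3/2 - 17*c^2/2 - 27*c/2 - 9/2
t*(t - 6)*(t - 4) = t^3 - 10*t^2 + 24*t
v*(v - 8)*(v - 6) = v^3 - 14*v^2 + 48*v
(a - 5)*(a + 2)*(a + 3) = a^3 - 19*a - 30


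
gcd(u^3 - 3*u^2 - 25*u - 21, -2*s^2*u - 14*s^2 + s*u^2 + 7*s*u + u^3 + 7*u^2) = 1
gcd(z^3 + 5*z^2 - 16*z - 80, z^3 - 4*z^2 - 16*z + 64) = z^2 - 16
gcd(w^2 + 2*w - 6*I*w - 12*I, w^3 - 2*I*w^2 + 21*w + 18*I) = w - 6*I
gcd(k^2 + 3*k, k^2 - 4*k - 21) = k + 3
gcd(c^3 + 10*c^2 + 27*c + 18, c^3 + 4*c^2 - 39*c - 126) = c + 3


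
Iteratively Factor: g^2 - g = (g)*(g - 1)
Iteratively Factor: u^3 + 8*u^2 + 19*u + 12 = (u + 1)*(u^2 + 7*u + 12) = (u + 1)*(u + 3)*(u + 4)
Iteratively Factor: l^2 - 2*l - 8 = (l + 2)*(l - 4)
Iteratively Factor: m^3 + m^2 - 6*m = (m - 2)*(m^2 + 3*m) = (m - 2)*(m + 3)*(m)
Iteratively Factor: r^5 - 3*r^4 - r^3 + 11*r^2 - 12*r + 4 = (r - 1)*(r^4 - 2*r^3 - 3*r^2 + 8*r - 4) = (r - 2)*(r - 1)*(r^3 - 3*r + 2) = (r - 2)*(r - 1)^2*(r^2 + r - 2) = (r - 2)*(r - 1)^3*(r + 2)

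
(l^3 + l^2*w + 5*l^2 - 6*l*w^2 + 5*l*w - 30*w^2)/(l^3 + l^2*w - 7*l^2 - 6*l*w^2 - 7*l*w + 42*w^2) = (l + 5)/(l - 7)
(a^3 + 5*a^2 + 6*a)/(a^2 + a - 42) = a*(a^2 + 5*a + 6)/(a^2 + a - 42)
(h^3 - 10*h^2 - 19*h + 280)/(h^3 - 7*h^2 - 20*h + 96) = (h^2 - 2*h - 35)/(h^2 + h - 12)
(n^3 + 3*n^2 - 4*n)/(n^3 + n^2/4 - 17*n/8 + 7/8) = 8*n*(n + 4)/(8*n^2 + 10*n - 7)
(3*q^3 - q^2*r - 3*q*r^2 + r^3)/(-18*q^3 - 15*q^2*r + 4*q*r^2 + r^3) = (-q + r)/(6*q + r)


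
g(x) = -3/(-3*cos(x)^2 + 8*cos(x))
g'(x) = -3*(-6*sin(x)*cos(x) + 8*sin(x))/(-3*cos(x)^2 + 8*cos(x))^2 = 6*(3*cos(x) - 4)*sin(x)/((3*cos(x) - 8)^2*cos(x)^2)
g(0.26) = -0.61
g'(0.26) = -0.07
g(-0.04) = -0.60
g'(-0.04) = 0.01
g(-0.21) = -0.61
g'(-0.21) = 0.05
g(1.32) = -1.67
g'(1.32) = -5.84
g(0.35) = -0.62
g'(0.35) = -0.10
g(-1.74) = 2.09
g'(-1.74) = 12.99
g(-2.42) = 0.39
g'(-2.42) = 0.42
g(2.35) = 0.42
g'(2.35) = -0.52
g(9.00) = 0.31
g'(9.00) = -0.17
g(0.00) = -0.60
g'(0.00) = 0.00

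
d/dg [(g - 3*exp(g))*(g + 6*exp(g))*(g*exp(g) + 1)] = (g + 1)*(g - 3*exp(g))*(g + 6*exp(g))*exp(g) + (g - 3*exp(g))*(g*exp(g) + 1)*(6*exp(g) + 1) - (g + 6*exp(g))*(g*exp(g) + 1)*(3*exp(g) - 1)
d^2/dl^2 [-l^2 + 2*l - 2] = -2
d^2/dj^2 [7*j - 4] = 0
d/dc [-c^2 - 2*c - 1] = -2*c - 2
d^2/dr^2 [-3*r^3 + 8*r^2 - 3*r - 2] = 16 - 18*r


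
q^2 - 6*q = q*(q - 6)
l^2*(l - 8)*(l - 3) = l^4 - 11*l^3 + 24*l^2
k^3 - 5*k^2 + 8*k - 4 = (k - 2)^2*(k - 1)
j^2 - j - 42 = (j - 7)*(j + 6)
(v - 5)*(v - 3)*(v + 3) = v^3 - 5*v^2 - 9*v + 45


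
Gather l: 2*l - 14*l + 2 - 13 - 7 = -12*l - 18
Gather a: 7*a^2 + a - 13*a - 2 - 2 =7*a^2 - 12*a - 4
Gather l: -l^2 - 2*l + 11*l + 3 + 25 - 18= -l^2 + 9*l + 10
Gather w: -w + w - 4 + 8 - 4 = 0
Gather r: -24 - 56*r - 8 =-56*r - 32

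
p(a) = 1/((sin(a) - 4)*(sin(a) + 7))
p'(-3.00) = 0.00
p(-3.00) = -0.04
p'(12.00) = 0.00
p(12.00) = -0.03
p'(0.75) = -0.00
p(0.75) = -0.04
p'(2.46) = 0.01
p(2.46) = -0.04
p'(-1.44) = -0.00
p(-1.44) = -0.03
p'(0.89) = -0.00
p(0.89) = -0.04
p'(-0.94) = -0.00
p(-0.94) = -0.03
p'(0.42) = -0.00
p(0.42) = -0.04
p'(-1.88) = 0.00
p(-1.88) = -0.03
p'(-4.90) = -0.00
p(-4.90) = -0.04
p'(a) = -cos(a)/((sin(a) - 4)*(sin(a) + 7)^2) - cos(a)/((sin(a) - 4)^2*(sin(a) + 7))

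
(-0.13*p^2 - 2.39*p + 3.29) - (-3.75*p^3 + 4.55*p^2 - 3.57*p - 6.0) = 3.75*p^3 - 4.68*p^2 + 1.18*p + 9.29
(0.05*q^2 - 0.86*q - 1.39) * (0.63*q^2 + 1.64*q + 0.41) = 0.0315*q^4 - 0.4598*q^3 - 2.2656*q^2 - 2.6322*q - 0.5699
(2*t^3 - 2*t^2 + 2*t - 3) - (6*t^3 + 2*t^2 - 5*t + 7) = -4*t^3 - 4*t^2 + 7*t - 10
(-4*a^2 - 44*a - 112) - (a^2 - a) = -5*a^2 - 43*a - 112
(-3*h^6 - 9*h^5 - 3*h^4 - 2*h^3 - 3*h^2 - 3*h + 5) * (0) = 0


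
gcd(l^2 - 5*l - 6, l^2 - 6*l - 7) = l + 1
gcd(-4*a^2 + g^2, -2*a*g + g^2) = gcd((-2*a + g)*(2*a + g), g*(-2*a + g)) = 2*a - g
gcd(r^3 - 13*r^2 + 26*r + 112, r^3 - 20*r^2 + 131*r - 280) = r^2 - 15*r + 56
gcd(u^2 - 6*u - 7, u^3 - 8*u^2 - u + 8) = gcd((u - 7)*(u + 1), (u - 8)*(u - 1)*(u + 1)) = u + 1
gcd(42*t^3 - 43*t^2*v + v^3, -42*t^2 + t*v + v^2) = 42*t^2 - t*v - v^2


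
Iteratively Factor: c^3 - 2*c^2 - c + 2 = (c - 2)*(c^2 - 1) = (c - 2)*(c + 1)*(c - 1)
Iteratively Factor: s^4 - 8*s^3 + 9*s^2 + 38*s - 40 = (s - 5)*(s^3 - 3*s^2 - 6*s + 8) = (s - 5)*(s + 2)*(s^2 - 5*s + 4) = (s - 5)*(s - 4)*(s + 2)*(s - 1)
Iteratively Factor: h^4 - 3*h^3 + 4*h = (h - 2)*(h^3 - h^2 - 2*h) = (h - 2)^2*(h^2 + h) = h*(h - 2)^2*(h + 1)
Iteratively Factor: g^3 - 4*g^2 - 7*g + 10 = (g + 2)*(g^2 - 6*g + 5) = (g - 5)*(g + 2)*(g - 1)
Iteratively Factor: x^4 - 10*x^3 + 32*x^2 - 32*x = (x - 4)*(x^3 - 6*x^2 + 8*x) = x*(x - 4)*(x^2 - 6*x + 8) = x*(x - 4)*(x - 2)*(x - 4)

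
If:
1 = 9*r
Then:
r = 1/9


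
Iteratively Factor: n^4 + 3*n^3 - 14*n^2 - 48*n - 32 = (n + 4)*(n^3 - n^2 - 10*n - 8) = (n + 2)*(n + 4)*(n^2 - 3*n - 4) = (n - 4)*(n + 2)*(n + 4)*(n + 1)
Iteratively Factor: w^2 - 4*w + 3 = (w - 1)*(w - 3)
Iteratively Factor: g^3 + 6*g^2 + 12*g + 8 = (g + 2)*(g^2 + 4*g + 4) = (g + 2)^2*(g + 2)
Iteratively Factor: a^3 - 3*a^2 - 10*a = (a + 2)*(a^2 - 5*a) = (a - 5)*(a + 2)*(a)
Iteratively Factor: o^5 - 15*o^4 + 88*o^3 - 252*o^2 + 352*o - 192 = (o - 3)*(o^4 - 12*o^3 + 52*o^2 - 96*o + 64) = (o - 4)*(o - 3)*(o^3 - 8*o^2 + 20*o - 16) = (o - 4)*(o - 3)*(o - 2)*(o^2 - 6*o + 8) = (o - 4)^2*(o - 3)*(o - 2)*(o - 2)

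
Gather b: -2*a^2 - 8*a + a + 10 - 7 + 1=-2*a^2 - 7*a + 4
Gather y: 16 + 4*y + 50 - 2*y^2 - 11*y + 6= -2*y^2 - 7*y + 72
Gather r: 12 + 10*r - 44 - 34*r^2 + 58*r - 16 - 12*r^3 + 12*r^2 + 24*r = -12*r^3 - 22*r^2 + 92*r - 48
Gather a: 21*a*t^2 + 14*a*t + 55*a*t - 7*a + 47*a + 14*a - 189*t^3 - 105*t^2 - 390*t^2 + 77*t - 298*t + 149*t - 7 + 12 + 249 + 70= a*(21*t^2 + 69*t + 54) - 189*t^3 - 495*t^2 - 72*t + 324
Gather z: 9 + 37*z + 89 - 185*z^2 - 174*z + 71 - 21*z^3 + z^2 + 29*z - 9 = -21*z^3 - 184*z^2 - 108*z + 160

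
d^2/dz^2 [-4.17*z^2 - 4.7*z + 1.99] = -8.34000000000000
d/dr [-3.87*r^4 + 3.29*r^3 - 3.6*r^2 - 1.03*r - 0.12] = -15.48*r^3 + 9.87*r^2 - 7.2*r - 1.03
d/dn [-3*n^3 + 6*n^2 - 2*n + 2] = -9*n^2 + 12*n - 2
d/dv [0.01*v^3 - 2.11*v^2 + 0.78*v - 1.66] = 0.03*v^2 - 4.22*v + 0.78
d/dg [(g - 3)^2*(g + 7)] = (g - 3)*(3*g + 11)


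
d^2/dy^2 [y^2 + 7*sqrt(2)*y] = 2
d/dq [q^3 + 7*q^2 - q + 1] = 3*q^2 + 14*q - 1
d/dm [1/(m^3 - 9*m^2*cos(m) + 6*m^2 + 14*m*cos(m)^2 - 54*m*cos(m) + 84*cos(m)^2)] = (-9*m^2*sin(m) - 3*m^2 - 54*m*sin(m) + 14*m*sin(2*m) + 18*m*cos(m) - 12*m + 84*sin(2*m) - 14*cos(m)^2 + 54*cos(m))/((m + 6)^2*(m - 7*cos(m))^2*(m - 2*cos(m))^2)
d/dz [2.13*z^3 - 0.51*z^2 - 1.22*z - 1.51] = 6.39*z^2 - 1.02*z - 1.22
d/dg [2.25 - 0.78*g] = -0.780000000000000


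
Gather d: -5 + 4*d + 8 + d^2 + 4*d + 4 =d^2 + 8*d + 7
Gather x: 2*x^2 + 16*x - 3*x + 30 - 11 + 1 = 2*x^2 + 13*x + 20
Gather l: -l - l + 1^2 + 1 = 2 - 2*l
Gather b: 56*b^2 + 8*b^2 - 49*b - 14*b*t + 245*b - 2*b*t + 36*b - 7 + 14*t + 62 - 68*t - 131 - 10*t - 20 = 64*b^2 + b*(232 - 16*t) - 64*t - 96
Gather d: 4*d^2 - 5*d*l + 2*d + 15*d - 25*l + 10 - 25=4*d^2 + d*(17 - 5*l) - 25*l - 15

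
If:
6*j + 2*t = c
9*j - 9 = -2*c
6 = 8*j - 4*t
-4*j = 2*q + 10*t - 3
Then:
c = 63/29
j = 15/29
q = 81/29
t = -27/58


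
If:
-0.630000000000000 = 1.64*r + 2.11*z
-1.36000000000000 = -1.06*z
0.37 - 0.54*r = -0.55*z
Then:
No Solution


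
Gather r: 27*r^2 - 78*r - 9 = 27*r^2 - 78*r - 9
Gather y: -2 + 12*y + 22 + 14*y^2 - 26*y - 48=14*y^2 - 14*y - 28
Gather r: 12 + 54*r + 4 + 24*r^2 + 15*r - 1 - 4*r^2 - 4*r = 20*r^2 + 65*r + 15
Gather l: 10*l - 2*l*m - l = l*(9 - 2*m)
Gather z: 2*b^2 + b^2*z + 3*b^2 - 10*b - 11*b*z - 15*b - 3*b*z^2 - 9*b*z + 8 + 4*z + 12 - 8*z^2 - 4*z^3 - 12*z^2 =5*b^2 - 25*b - 4*z^3 + z^2*(-3*b - 20) + z*(b^2 - 20*b + 4) + 20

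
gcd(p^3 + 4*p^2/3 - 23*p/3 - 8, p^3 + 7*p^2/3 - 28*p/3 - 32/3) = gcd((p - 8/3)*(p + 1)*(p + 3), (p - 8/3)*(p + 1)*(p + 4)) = p^2 - 5*p/3 - 8/3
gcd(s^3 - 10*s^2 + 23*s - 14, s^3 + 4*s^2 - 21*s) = 1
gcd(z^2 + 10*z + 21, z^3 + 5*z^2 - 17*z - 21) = z + 7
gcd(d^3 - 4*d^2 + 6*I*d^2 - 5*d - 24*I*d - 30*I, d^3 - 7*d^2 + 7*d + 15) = d^2 - 4*d - 5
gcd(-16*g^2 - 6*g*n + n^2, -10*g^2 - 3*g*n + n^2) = 2*g + n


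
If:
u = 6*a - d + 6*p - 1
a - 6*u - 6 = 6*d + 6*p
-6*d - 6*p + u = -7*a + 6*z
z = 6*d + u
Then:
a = 37*z/72 + 1/6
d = 7*z/72 + 1/6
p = -185*z/432 - 5/36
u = 5*z/12 - 1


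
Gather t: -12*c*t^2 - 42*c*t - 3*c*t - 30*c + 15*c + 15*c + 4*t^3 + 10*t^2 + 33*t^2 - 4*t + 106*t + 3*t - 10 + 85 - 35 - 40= 4*t^3 + t^2*(43 - 12*c) + t*(105 - 45*c)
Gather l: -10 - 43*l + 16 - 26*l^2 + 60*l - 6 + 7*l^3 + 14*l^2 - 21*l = 7*l^3 - 12*l^2 - 4*l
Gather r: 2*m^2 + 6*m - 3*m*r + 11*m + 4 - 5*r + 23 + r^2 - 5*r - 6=2*m^2 + 17*m + r^2 + r*(-3*m - 10) + 21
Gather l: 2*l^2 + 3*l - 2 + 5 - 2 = 2*l^2 + 3*l + 1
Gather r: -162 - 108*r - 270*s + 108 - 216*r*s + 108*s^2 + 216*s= r*(-216*s - 108) + 108*s^2 - 54*s - 54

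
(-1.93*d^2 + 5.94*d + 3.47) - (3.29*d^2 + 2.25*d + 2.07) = -5.22*d^2 + 3.69*d + 1.4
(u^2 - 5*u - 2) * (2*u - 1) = 2*u^3 - 11*u^2 + u + 2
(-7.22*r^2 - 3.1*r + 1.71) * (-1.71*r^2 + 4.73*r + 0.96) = 12.3462*r^4 - 28.8496*r^3 - 24.5183*r^2 + 5.1123*r + 1.6416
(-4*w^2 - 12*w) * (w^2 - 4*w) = -4*w^4 + 4*w^3 + 48*w^2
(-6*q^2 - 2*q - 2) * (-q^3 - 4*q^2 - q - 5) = 6*q^5 + 26*q^4 + 16*q^3 + 40*q^2 + 12*q + 10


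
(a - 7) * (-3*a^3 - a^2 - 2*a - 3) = -3*a^4 + 20*a^3 + 5*a^2 + 11*a + 21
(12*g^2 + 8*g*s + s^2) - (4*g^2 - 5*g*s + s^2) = 8*g^2 + 13*g*s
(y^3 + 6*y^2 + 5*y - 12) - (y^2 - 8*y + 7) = y^3 + 5*y^2 + 13*y - 19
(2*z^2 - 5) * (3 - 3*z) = -6*z^3 + 6*z^2 + 15*z - 15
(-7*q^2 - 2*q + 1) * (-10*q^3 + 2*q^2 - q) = 70*q^5 + 6*q^4 - 7*q^3 + 4*q^2 - q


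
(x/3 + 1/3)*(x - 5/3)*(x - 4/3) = x^3/3 - 2*x^2/3 - 7*x/27 + 20/27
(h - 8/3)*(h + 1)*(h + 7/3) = h^3 + 2*h^2/3 - 59*h/9 - 56/9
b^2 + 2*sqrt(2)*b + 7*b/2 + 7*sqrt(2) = (b + 7/2)*(b + 2*sqrt(2))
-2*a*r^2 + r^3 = r^2*(-2*a + r)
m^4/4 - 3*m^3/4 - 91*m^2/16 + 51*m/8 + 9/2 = (m/4 + 1)*(m - 6)*(m - 3/2)*(m + 1/2)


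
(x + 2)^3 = x^3 + 6*x^2 + 12*x + 8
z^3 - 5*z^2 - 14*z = z*(z - 7)*(z + 2)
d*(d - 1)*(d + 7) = d^3 + 6*d^2 - 7*d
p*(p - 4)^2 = p^3 - 8*p^2 + 16*p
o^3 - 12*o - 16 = (o - 4)*(o + 2)^2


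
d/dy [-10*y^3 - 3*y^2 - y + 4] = -30*y^2 - 6*y - 1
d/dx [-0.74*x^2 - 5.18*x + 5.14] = -1.48*x - 5.18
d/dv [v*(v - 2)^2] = (v - 2)*(3*v - 2)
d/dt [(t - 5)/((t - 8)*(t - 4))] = (-t^2 + 10*t - 28)/(t^4 - 24*t^3 + 208*t^2 - 768*t + 1024)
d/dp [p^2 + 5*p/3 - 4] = 2*p + 5/3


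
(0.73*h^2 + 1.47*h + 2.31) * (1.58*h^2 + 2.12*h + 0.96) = 1.1534*h^4 + 3.8702*h^3 + 7.467*h^2 + 6.3084*h + 2.2176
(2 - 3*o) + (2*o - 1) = 1 - o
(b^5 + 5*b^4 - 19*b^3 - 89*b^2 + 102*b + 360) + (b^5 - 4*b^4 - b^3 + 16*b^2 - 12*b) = 2*b^5 + b^4 - 20*b^3 - 73*b^2 + 90*b + 360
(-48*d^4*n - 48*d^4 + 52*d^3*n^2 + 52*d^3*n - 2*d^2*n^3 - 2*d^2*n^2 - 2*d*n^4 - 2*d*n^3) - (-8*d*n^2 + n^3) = -48*d^4*n - 48*d^4 + 52*d^3*n^2 + 52*d^3*n - 2*d^2*n^3 - 2*d^2*n^2 - 2*d*n^4 - 2*d*n^3 + 8*d*n^2 - n^3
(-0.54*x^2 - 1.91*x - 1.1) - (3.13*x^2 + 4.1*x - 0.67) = -3.67*x^2 - 6.01*x - 0.43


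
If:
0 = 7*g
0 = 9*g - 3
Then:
No Solution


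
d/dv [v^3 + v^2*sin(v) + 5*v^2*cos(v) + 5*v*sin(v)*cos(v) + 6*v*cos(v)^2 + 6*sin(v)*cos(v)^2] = -5*v^2*sin(v) + v^2*cos(v) + 3*v^2 + 2*v*sin(v) - 6*v*sin(2*v) + 10*v*cos(v) + 5*v*cos(2*v) + 5*sin(2*v)/2 + 3*cos(v)/2 + 3*cos(2*v) + 9*cos(3*v)/2 + 3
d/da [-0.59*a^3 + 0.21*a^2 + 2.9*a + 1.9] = -1.77*a^2 + 0.42*a + 2.9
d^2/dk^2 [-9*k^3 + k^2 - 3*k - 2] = 2 - 54*k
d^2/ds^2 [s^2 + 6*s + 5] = 2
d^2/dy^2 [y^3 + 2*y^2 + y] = 6*y + 4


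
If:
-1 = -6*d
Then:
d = 1/6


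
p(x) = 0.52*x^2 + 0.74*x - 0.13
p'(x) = 1.04*x + 0.74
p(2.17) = 3.92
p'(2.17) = 3.00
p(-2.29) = 0.90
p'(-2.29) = -1.64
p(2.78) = 5.95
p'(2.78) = 3.63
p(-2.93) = 2.17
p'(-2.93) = -2.31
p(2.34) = 4.45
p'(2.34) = 3.17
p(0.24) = 0.08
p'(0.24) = 0.99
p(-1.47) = -0.09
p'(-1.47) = -0.79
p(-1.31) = -0.21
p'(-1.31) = -0.62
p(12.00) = 83.63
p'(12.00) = 13.22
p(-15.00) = 105.77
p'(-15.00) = -14.86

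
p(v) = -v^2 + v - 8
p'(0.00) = 1.00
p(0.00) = -8.00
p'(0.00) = 1.00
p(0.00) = -8.00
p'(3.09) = -5.18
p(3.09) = -14.46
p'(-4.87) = 10.74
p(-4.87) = -36.59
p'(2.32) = -3.64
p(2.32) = -11.06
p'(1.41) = -1.82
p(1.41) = -8.58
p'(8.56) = -16.12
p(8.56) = -72.71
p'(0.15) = 0.70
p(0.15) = -7.87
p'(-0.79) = 2.58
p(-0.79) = -9.41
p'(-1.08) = 3.16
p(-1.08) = -10.25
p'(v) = 1 - 2*v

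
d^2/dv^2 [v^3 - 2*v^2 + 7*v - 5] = 6*v - 4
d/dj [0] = 0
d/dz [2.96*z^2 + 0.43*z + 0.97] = 5.92*z + 0.43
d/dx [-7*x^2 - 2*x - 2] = -14*x - 2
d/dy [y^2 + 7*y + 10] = 2*y + 7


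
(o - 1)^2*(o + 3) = o^3 + o^2 - 5*o + 3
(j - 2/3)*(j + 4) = j^2 + 10*j/3 - 8/3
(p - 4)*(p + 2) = p^2 - 2*p - 8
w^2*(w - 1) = w^3 - w^2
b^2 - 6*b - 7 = (b - 7)*(b + 1)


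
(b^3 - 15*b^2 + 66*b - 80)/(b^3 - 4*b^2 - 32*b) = (b^2 - 7*b + 10)/(b*(b + 4))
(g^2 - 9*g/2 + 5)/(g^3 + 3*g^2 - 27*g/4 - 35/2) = 2*(g - 2)/(2*g^2 + 11*g + 14)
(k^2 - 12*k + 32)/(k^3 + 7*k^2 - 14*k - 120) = (k - 8)/(k^2 + 11*k + 30)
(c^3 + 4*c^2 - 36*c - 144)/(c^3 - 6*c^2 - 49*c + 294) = (c^2 + 10*c + 24)/(c^2 - 49)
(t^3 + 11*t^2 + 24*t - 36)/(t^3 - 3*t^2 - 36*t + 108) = (t^2 + 5*t - 6)/(t^2 - 9*t + 18)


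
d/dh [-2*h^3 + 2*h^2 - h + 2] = -6*h^2 + 4*h - 1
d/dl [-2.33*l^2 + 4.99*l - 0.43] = 4.99 - 4.66*l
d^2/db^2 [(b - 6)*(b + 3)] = 2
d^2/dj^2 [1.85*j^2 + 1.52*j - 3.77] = 3.70000000000000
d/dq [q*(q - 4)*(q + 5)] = 3*q^2 + 2*q - 20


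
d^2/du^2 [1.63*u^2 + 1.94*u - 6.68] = 3.26000000000000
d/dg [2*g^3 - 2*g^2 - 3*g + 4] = 6*g^2 - 4*g - 3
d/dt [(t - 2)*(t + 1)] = 2*t - 1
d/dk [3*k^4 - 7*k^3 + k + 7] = 12*k^3 - 21*k^2 + 1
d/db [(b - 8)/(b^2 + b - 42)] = (b^2 + b - (b - 8)*(2*b + 1) - 42)/(b^2 + b - 42)^2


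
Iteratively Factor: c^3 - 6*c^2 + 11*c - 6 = (c - 1)*(c^2 - 5*c + 6) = (c - 3)*(c - 1)*(c - 2)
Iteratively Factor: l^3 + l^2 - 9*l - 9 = (l - 3)*(l^2 + 4*l + 3) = (l - 3)*(l + 1)*(l + 3)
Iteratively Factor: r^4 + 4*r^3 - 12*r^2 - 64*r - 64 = (r - 4)*(r^3 + 8*r^2 + 20*r + 16) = (r - 4)*(r + 2)*(r^2 + 6*r + 8) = (r - 4)*(r + 2)^2*(r + 4)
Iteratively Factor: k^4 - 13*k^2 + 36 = (k + 3)*(k^3 - 3*k^2 - 4*k + 12) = (k + 2)*(k + 3)*(k^2 - 5*k + 6) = (k - 2)*(k + 2)*(k + 3)*(k - 3)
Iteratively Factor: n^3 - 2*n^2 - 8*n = (n)*(n^2 - 2*n - 8) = n*(n + 2)*(n - 4)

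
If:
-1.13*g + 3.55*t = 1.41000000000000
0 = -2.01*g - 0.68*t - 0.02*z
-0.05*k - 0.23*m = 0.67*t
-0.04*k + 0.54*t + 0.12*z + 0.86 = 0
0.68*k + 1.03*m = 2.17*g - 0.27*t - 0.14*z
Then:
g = -0.05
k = 4.30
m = -2.04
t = 0.38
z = -7.44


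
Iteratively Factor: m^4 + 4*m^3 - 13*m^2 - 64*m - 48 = (m + 4)*(m^3 - 13*m - 12) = (m + 3)*(m + 4)*(m^2 - 3*m - 4) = (m + 1)*(m + 3)*(m + 4)*(m - 4)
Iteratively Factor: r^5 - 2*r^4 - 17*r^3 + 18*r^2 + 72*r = (r - 3)*(r^4 + r^3 - 14*r^2 - 24*r) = (r - 3)*(r + 2)*(r^3 - r^2 - 12*r) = r*(r - 3)*(r + 2)*(r^2 - r - 12) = r*(r - 4)*(r - 3)*(r + 2)*(r + 3)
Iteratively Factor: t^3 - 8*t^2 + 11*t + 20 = (t + 1)*(t^2 - 9*t + 20) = (t - 5)*(t + 1)*(t - 4)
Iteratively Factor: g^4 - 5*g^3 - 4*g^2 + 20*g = (g + 2)*(g^3 - 7*g^2 + 10*g) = (g - 5)*(g + 2)*(g^2 - 2*g) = (g - 5)*(g - 2)*(g + 2)*(g)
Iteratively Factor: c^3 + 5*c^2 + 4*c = (c + 1)*(c^2 + 4*c) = (c + 1)*(c + 4)*(c)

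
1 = 1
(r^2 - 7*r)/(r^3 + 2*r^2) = (r - 7)/(r*(r + 2))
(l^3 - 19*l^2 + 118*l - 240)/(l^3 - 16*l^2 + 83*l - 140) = (l^2 - 14*l + 48)/(l^2 - 11*l + 28)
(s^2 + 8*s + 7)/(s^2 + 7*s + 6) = (s + 7)/(s + 6)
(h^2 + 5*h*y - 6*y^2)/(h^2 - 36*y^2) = (-h + y)/(-h + 6*y)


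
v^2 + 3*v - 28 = (v - 4)*(v + 7)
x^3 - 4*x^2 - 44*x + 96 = (x - 8)*(x - 2)*(x + 6)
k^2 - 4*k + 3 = (k - 3)*(k - 1)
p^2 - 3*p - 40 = (p - 8)*(p + 5)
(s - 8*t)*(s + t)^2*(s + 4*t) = s^4 - 2*s^3*t - 39*s^2*t^2 - 68*s*t^3 - 32*t^4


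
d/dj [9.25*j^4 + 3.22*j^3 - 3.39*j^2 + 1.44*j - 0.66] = 37.0*j^3 + 9.66*j^2 - 6.78*j + 1.44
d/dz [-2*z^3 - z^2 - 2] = 2*z*(-3*z - 1)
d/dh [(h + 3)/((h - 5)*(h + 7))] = (-h^2 - 6*h - 41)/(h^4 + 4*h^3 - 66*h^2 - 140*h + 1225)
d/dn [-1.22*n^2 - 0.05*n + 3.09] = -2.44*n - 0.05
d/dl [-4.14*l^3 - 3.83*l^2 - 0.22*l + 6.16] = -12.42*l^2 - 7.66*l - 0.22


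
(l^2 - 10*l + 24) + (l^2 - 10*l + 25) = 2*l^2 - 20*l + 49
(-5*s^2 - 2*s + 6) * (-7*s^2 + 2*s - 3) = 35*s^4 + 4*s^3 - 31*s^2 + 18*s - 18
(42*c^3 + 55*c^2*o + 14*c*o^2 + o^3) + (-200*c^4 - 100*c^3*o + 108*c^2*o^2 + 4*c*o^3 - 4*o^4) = -200*c^4 - 100*c^3*o + 42*c^3 + 108*c^2*o^2 + 55*c^2*o + 4*c*o^3 + 14*c*o^2 - 4*o^4 + o^3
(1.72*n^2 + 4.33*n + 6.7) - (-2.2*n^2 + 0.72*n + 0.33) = 3.92*n^2 + 3.61*n + 6.37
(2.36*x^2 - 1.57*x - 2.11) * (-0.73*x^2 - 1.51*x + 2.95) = -1.7228*x^4 - 2.4175*x^3 + 10.873*x^2 - 1.4454*x - 6.2245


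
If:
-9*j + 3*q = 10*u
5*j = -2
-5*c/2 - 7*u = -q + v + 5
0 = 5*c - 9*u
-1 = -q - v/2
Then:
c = -318/25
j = -2/5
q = -1114/45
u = -106/15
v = 2318/45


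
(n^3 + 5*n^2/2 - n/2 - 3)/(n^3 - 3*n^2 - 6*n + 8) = (n + 3/2)/(n - 4)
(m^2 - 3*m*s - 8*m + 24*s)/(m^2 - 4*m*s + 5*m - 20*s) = (m^2 - 3*m*s - 8*m + 24*s)/(m^2 - 4*m*s + 5*m - 20*s)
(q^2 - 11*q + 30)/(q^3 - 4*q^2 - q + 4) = (q^2 - 11*q + 30)/(q^3 - 4*q^2 - q + 4)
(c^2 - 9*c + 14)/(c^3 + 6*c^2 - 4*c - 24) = (c - 7)/(c^2 + 8*c + 12)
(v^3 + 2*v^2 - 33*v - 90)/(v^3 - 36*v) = (v^2 + 8*v + 15)/(v*(v + 6))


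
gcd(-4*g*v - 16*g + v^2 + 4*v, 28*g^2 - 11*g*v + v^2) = -4*g + v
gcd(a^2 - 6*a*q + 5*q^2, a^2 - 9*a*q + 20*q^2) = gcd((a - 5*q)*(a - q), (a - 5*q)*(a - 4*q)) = -a + 5*q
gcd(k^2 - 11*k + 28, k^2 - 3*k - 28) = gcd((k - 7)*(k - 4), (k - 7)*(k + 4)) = k - 7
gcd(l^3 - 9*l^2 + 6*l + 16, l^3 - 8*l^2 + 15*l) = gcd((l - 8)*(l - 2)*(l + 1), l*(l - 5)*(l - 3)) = 1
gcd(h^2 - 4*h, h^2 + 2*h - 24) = h - 4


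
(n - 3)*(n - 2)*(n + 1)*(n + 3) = n^4 - n^3 - 11*n^2 + 9*n + 18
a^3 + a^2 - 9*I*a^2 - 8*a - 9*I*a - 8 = (a + 1)*(a - 8*I)*(a - I)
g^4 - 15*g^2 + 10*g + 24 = (g - 3)*(g - 2)*(g + 1)*(g + 4)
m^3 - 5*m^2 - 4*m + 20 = (m - 5)*(m - 2)*(m + 2)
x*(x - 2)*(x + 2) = x^3 - 4*x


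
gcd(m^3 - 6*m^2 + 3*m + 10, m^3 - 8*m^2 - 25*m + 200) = m - 5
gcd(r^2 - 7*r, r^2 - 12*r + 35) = r - 7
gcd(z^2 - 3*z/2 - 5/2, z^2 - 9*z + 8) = 1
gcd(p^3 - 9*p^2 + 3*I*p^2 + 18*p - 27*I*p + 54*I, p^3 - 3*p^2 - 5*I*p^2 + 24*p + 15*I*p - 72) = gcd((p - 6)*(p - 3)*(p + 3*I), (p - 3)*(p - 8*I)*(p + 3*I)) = p^2 + p*(-3 + 3*I) - 9*I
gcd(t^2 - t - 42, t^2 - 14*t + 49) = t - 7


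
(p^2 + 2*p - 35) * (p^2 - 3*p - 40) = p^4 - p^3 - 81*p^2 + 25*p + 1400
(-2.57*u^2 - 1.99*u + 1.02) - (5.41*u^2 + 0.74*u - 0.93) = -7.98*u^2 - 2.73*u + 1.95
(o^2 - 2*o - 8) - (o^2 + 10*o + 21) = -12*o - 29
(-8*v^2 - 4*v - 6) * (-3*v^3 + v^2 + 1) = 24*v^5 + 4*v^4 + 14*v^3 - 14*v^2 - 4*v - 6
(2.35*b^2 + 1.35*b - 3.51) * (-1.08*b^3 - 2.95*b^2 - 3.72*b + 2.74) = -2.538*b^5 - 8.3905*b^4 - 8.9337*b^3 + 11.7715*b^2 + 16.7562*b - 9.6174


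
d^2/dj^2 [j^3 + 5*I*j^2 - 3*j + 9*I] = 6*j + 10*I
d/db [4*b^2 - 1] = 8*b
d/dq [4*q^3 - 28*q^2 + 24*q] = 12*q^2 - 56*q + 24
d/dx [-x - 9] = -1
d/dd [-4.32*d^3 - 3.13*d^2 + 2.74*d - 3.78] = -12.96*d^2 - 6.26*d + 2.74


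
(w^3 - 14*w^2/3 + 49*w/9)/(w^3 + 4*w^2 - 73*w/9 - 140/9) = w*(3*w - 7)/(3*w^2 + 19*w + 20)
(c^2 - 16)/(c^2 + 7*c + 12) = (c - 4)/(c + 3)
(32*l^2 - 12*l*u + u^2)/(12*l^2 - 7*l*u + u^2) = (-8*l + u)/(-3*l + u)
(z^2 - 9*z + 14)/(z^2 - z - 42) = (z - 2)/(z + 6)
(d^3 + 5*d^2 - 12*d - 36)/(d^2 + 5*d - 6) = (d^2 - d - 6)/(d - 1)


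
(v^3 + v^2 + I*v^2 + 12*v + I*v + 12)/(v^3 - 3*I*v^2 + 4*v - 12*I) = (v^2 + v*(1 + 4*I) + 4*I)/(v^2 + 4)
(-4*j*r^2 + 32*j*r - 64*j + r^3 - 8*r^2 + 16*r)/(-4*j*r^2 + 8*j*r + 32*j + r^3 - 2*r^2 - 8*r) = (r - 4)/(r + 2)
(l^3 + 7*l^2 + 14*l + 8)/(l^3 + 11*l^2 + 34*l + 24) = (l + 2)/(l + 6)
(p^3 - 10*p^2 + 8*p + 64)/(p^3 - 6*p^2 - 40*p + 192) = (p + 2)/(p + 6)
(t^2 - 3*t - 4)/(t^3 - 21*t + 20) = (t + 1)/(t^2 + 4*t - 5)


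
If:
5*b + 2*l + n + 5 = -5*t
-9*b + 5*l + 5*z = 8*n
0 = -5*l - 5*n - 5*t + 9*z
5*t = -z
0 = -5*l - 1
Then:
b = -251/230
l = -1/5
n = 174/115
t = -151/1150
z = 151/230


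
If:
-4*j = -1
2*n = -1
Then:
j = 1/4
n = -1/2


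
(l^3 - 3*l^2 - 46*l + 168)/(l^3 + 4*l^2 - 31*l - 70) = (l^2 - 10*l + 24)/(l^2 - 3*l - 10)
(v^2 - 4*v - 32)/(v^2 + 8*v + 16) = (v - 8)/(v + 4)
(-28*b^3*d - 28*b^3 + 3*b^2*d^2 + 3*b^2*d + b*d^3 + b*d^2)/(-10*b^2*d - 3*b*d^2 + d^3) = b*(28*b^2*d + 28*b^2 - 3*b*d^2 - 3*b*d - d^3 - d^2)/(d*(10*b^2 + 3*b*d - d^2))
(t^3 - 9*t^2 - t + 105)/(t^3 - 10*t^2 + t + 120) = (t - 7)/(t - 8)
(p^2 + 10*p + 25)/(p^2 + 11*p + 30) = (p + 5)/(p + 6)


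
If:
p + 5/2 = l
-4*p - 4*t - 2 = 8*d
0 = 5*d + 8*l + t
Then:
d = 16/11 - 7*t/11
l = 3*t/11 - 10/11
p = 3*t/11 - 75/22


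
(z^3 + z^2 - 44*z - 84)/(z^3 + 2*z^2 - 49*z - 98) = (z + 6)/(z + 7)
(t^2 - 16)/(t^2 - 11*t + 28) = (t + 4)/(t - 7)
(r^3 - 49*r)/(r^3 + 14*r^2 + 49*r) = (r - 7)/(r + 7)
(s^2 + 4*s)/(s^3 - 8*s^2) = (s + 4)/(s*(s - 8))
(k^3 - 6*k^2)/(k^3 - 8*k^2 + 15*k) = k*(k - 6)/(k^2 - 8*k + 15)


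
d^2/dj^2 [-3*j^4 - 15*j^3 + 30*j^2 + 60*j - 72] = -36*j^2 - 90*j + 60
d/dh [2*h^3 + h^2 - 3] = 2*h*(3*h + 1)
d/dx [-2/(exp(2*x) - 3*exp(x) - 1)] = (4*exp(x) - 6)*exp(x)/(-exp(2*x) + 3*exp(x) + 1)^2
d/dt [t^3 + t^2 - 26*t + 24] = 3*t^2 + 2*t - 26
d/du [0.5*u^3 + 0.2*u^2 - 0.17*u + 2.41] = 1.5*u^2 + 0.4*u - 0.17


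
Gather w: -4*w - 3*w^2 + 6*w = -3*w^2 + 2*w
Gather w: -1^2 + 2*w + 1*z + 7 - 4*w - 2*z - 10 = -2*w - z - 4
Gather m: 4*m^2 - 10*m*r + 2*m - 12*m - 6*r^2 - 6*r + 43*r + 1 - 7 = 4*m^2 + m*(-10*r - 10) - 6*r^2 + 37*r - 6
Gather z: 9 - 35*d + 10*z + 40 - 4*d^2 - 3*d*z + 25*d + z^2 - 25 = -4*d^2 - 10*d + z^2 + z*(10 - 3*d) + 24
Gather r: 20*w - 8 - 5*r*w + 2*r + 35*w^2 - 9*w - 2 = r*(2 - 5*w) + 35*w^2 + 11*w - 10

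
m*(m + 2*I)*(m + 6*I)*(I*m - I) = I*m^4 - 8*m^3 - I*m^3 + 8*m^2 - 12*I*m^2 + 12*I*m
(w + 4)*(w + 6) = w^2 + 10*w + 24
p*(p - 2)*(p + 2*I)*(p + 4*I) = p^4 - 2*p^3 + 6*I*p^3 - 8*p^2 - 12*I*p^2 + 16*p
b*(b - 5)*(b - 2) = b^3 - 7*b^2 + 10*b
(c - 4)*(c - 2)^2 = c^3 - 8*c^2 + 20*c - 16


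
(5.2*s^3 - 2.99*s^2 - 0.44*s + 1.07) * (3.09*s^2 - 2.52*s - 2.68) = 16.068*s^5 - 22.3431*s^4 - 7.7608*s^3 + 12.4283*s^2 - 1.5172*s - 2.8676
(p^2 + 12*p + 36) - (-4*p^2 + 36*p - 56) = 5*p^2 - 24*p + 92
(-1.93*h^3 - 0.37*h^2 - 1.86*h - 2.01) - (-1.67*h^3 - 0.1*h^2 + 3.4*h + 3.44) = -0.26*h^3 - 0.27*h^2 - 5.26*h - 5.45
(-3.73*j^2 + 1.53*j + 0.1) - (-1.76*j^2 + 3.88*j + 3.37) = -1.97*j^2 - 2.35*j - 3.27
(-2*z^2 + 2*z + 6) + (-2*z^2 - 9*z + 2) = -4*z^2 - 7*z + 8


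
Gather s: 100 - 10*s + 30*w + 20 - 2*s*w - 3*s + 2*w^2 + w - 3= s*(-2*w - 13) + 2*w^2 + 31*w + 117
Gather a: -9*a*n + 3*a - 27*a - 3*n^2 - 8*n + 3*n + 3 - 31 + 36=a*(-9*n - 24) - 3*n^2 - 5*n + 8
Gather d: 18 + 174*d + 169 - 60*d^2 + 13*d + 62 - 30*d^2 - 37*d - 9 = -90*d^2 + 150*d + 240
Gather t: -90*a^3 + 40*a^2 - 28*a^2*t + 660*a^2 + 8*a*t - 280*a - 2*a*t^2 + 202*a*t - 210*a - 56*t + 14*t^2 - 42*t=-90*a^3 + 700*a^2 - 490*a + t^2*(14 - 2*a) + t*(-28*a^2 + 210*a - 98)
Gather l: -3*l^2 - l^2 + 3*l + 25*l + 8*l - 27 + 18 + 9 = -4*l^2 + 36*l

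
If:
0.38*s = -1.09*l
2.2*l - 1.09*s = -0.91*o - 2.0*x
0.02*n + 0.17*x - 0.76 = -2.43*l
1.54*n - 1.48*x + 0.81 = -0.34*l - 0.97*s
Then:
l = 0.313000573373002 - 0.0768653017705147*x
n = 0.839134165117541*x - 0.0295696648197485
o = -1.74788011187479*x - 1.83211237872844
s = 0.220482049815424*x - 0.897817434148874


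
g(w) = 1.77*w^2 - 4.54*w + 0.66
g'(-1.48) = -9.78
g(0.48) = -1.11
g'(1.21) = -0.26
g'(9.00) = 27.32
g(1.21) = -2.24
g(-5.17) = 71.44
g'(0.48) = -2.84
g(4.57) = 16.88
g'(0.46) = -2.91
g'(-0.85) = -7.55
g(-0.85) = 5.80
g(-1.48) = 11.26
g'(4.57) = 11.64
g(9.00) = 103.17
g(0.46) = -1.05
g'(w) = 3.54*w - 4.54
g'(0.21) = -3.80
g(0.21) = -0.22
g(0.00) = 0.66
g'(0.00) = -4.54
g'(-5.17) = -22.84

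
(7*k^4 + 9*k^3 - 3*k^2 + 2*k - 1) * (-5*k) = -35*k^5 - 45*k^4 + 15*k^3 - 10*k^2 + 5*k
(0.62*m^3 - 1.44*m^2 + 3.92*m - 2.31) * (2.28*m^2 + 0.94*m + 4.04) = 1.4136*m^5 - 2.7004*m^4 + 10.0888*m^3 - 7.3996*m^2 + 13.6654*m - 9.3324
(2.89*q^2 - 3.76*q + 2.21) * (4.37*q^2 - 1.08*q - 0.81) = 12.6293*q^4 - 19.5524*q^3 + 11.3776*q^2 + 0.6588*q - 1.7901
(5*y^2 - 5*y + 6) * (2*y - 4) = 10*y^3 - 30*y^2 + 32*y - 24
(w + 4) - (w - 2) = 6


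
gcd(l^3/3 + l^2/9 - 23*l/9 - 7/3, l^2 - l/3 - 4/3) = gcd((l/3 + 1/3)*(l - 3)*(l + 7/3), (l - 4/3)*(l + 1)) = l + 1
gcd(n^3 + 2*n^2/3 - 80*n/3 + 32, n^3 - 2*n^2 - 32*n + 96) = n^2 + 2*n - 24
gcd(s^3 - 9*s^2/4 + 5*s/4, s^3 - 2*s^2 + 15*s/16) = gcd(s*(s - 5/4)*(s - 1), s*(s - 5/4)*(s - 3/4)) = s^2 - 5*s/4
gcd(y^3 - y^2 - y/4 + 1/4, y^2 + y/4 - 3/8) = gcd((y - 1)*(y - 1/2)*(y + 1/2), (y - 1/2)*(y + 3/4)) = y - 1/2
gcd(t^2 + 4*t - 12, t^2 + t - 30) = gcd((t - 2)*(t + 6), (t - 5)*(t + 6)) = t + 6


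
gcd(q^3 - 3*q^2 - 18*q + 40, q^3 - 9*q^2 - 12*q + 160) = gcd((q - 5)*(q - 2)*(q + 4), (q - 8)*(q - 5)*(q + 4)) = q^2 - q - 20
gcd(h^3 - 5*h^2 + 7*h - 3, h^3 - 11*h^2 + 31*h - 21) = h^2 - 4*h + 3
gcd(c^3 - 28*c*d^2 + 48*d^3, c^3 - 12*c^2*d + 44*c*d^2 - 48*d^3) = c^2 - 6*c*d + 8*d^2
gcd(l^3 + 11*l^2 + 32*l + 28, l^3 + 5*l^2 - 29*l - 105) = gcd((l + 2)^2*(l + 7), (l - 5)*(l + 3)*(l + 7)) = l + 7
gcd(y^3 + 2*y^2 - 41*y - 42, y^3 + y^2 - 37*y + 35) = y + 7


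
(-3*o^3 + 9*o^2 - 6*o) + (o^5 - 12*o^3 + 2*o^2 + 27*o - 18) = o^5 - 15*o^3 + 11*o^2 + 21*o - 18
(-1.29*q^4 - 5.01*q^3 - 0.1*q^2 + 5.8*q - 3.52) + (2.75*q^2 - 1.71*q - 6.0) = -1.29*q^4 - 5.01*q^3 + 2.65*q^2 + 4.09*q - 9.52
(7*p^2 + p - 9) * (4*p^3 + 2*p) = 28*p^5 + 4*p^4 - 22*p^3 + 2*p^2 - 18*p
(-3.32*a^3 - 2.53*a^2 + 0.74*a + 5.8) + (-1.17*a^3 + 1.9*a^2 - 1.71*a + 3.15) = -4.49*a^3 - 0.63*a^2 - 0.97*a + 8.95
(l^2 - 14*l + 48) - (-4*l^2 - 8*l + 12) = 5*l^2 - 6*l + 36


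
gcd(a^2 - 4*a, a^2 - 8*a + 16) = a - 4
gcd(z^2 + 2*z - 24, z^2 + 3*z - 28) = z - 4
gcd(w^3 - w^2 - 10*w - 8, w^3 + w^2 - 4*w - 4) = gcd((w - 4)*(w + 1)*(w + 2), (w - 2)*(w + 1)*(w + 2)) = w^2 + 3*w + 2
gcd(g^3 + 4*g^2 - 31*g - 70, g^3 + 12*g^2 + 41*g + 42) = g^2 + 9*g + 14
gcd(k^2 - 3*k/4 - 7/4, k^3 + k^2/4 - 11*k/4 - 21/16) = k - 7/4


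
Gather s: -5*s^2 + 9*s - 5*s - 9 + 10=-5*s^2 + 4*s + 1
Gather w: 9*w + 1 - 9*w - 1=0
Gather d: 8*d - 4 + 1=8*d - 3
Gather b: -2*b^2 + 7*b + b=-2*b^2 + 8*b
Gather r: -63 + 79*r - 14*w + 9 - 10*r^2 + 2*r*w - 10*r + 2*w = -10*r^2 + r*(2*w + 69) - 12*w - 54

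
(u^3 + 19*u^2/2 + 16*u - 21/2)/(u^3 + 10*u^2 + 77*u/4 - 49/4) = 2*(u + 3)/(2*u + 7)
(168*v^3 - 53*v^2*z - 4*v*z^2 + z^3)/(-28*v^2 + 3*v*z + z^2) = (24*v^2 - 11*v*z + z^2)/(-4*v + z)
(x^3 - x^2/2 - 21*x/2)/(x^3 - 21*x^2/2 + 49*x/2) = (x + 3)/(x - 7)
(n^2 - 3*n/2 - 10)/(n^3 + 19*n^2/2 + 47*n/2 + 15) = (n - 4)/(n^2 + 7*n + 6)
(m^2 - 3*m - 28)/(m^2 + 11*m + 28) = (m - 7)/(m + 7)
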